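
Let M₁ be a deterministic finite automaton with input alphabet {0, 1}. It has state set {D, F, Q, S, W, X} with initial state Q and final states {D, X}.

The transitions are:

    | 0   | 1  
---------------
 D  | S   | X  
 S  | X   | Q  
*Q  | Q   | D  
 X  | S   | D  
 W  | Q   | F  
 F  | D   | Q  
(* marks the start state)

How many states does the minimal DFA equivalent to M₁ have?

Reachable states from the start: {D,Q,S,X}. Unreachable: {F,W} — drop them.
Initial partition by acceptance: {D,X} | {Q,S}.
Split {Q,S} by δ(·,0) → {Q} and {S}.
No further refinement is possible. Final partition (3 blocks): {D,X} | {Q} | {S}.

3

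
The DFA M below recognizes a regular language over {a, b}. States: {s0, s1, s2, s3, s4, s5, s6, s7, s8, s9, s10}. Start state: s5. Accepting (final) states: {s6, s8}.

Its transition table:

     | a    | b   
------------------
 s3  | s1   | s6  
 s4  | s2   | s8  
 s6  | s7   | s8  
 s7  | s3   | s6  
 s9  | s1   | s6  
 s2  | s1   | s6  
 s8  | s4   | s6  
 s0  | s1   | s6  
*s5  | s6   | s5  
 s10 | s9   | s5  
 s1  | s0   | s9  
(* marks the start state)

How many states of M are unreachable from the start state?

No path from s5 leads to s10; the other 10 states are all reachable.

1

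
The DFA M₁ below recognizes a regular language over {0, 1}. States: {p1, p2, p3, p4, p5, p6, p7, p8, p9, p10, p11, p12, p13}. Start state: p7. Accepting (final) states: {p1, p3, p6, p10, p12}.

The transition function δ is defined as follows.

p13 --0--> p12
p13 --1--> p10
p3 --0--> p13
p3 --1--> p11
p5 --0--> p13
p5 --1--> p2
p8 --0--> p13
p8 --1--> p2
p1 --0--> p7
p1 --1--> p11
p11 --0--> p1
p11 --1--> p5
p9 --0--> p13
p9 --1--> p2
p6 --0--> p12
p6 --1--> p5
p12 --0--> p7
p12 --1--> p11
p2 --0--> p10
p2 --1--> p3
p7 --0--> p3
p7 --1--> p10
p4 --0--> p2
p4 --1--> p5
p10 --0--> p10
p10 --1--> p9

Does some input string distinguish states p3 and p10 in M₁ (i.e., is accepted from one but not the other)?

States {p4,p6,p8} cannot be reached from the start state, so discard them.
Start with accepting vs non-accepting: {p1,p3,p10,p12} | {p2,p5,p7,p9,p11,p13}.
Split {p1,p3,p10,p12} by δ(·,0) → {p1,p3,p12} and {p10}.
Split {p2,p5,p7,p9,p11,p13} by δ(·,0) → {p7,p11,p13} and {p5,p9} and {p2}.
Split {p7,p11,p13} by δ(·,1) → {p7,p13} and {p11}.
Stable partition: {p1,p3,p12} | {p7,p13} | {p10} | {p5,p9} | {p2} | {p11} — 6 equivalence classes.
p3 and p10 end up in different blocks, so they are distinguishable. For instance, the string '0' is accepted from only p10.

Yes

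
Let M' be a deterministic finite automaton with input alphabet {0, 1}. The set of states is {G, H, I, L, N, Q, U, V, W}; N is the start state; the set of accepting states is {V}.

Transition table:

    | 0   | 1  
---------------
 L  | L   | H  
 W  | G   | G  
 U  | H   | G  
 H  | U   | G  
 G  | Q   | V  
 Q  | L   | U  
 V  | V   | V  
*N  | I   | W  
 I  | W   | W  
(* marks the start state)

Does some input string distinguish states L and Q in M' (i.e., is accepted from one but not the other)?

Every state is reachable, so we keep all 9.
P0 = {V} | {G,H,I,L,N,Q,U,W}.
On input 1, block {G,H,I,L,N,Q,U,W} splits into {H,I,L,N,Q,U,W} and {G}.
On input 0, block {H,I,L,N,Q,U,W} splits into {H,I,L,N,Q,U} and {W}.
Refine {H,I,L,N,Q,U} on symbol 0: members go to different blocks, giving {H,L,N,Q,U} and {I}.
On input 0, block {H,L,N,Q,U} splits into {H,L,Q,U} and {N}.
Refine {H,L,Q,U} on symbol 1: members go to different blocks, giving {L,Q} and {H,U}.
The partition is now stable with 7 blocks: {V} | {L,Q} | {G} | {W} | {I} | {N} | {H,U}.
L and Q lie in the same block of the stable partition, so they are equivalent — no string distinguishes them.

No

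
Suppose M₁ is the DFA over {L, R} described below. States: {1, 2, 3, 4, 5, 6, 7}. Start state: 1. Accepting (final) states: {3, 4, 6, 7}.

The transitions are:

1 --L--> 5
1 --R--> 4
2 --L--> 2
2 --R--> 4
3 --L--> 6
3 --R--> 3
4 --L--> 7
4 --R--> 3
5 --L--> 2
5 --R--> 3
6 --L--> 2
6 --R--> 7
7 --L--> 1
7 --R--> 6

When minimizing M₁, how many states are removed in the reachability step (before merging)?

A breadth-first search from the start state visits every state.

0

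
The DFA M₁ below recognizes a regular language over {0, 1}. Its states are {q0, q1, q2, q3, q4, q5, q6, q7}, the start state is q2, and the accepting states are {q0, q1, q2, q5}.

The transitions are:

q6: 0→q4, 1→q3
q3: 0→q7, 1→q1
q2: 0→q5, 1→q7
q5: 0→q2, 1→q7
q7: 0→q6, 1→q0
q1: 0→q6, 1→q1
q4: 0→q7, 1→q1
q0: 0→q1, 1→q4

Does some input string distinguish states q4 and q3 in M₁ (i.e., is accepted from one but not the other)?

No

P0 = {q0,q1,q2,q5} | {q3,q4,q6,q7}.
Refine {q0,q1,q2,q5} on symbol 0: members go to different blocks, giving {q0,q2,q5} and {q1}.
Refine {q0,q2,q5} on symbol 0: members go to different blocks, giving {q2,q5} and {q0}.
Refine {q3,q4,q6,q7} on symbol 1: members go to different blocks, giving {q3,q4} and {q6} and {q7}.
Stable partition: {q2,q5} | {q3,q4} | {q1} | {q0} | {q6} | {q7} — 6 equivalence classes.
q4 and q3 lie in the same block of the stable partition, so they are equivalent — no string distinguishes them.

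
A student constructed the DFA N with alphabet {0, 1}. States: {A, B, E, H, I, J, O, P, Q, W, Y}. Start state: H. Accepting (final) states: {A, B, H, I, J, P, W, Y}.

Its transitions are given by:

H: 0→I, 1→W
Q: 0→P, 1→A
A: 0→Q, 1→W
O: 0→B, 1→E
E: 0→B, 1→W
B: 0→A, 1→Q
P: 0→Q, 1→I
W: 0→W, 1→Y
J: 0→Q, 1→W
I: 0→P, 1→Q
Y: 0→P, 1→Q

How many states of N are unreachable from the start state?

4

BFS from H reaches {A, H, I, P, Q, W, Y}; the 4 state(s) B, E, J, O are never visited.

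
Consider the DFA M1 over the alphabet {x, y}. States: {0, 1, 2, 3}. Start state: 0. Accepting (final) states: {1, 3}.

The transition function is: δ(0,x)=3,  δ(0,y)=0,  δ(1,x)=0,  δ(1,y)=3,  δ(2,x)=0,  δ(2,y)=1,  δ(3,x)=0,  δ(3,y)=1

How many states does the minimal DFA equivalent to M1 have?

2

Reachable states from the start: {0,1,3}. Unreachable: {2} — drop them.
Start with accepting vs non-accepting: {1,3} | {0}.
Stable partition: {1,3} | {0} — 2 equivalence classes.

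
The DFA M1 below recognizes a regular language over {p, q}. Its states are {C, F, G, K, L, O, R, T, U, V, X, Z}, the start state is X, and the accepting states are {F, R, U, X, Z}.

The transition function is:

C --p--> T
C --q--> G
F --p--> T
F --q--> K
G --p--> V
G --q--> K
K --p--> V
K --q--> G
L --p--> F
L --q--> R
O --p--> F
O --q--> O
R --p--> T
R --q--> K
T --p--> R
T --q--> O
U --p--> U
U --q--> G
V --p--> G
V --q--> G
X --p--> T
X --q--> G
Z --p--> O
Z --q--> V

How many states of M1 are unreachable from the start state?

4

BFS from X reaches {F, G, K, O, R, T, V, X}; the 4 state(s) C, L, U, Z are never visited.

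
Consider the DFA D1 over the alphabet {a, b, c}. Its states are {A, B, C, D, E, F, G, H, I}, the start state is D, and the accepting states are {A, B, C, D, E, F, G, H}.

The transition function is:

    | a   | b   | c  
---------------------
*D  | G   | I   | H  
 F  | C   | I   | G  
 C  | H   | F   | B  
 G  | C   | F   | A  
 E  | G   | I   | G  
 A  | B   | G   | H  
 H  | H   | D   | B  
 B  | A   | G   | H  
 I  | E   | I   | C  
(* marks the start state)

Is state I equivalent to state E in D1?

No

P0 = {A,B,C,D,E,F,G,H} | {I}.
On input b, block {A,B,C,D,E,F,G,H} splits into {A,B,C,G,H} and {D,E,F}.
Refine {A,B,C,G,H} on symbol b: members go to different blocks, giving {C,G,H} and {A,B}.
Stable partition: {C,G,H} | {I} | {D,E,F} | {A,B} — 4 equivalence classes.
I and E end up in different blocks, so they are distinguishable. For instance, the string 'ε' is accepted from only E.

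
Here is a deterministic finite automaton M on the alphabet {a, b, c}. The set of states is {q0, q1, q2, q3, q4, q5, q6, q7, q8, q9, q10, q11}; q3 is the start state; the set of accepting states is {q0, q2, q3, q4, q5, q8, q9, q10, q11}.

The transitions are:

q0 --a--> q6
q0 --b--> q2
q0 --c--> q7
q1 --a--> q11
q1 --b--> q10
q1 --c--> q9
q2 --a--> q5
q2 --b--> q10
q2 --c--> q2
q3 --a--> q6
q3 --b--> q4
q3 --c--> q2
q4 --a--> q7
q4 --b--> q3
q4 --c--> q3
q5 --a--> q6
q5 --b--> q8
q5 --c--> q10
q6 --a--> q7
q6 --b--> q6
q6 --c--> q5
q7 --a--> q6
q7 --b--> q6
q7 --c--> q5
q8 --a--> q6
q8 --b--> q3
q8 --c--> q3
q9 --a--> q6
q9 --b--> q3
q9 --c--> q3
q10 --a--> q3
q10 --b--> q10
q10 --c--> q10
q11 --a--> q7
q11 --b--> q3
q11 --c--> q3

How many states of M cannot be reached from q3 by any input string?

4

No path from q3 leads to q0, q1, q9, q11; the other 8 states are all reachable.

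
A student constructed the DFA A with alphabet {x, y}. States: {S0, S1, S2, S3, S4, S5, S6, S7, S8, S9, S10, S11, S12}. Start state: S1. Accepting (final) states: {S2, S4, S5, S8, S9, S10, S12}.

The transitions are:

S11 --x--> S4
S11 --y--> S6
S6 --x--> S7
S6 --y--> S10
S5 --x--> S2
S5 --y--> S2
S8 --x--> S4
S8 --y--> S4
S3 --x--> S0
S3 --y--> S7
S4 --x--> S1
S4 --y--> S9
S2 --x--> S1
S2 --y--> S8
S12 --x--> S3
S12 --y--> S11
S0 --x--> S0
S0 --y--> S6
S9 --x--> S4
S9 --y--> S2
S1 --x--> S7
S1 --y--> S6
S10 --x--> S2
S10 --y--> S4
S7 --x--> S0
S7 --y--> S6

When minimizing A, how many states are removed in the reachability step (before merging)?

4

Starting at S1 and following transitions, the reachable set is {S0, S1, S2, S4, S6, S7, S8, S9, S10}. That leaves S3, S5, S11, S12 unreachable — 4 in total.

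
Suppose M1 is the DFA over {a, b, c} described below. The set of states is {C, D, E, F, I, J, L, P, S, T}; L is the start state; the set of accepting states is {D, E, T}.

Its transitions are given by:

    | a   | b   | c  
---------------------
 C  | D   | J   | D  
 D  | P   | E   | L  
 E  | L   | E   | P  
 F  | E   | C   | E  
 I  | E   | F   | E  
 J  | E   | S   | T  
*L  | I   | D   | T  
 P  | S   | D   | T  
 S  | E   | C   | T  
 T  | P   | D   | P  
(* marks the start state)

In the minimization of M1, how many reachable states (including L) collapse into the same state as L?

2

P0 = {D,E,T} | {C,F,I,J,L,P,S}.
Refine {C,F,I,J,L,P,S} on symbol a: members go to different blocks, giving {C,F,I,J,S} and {L,P}.
Stable partition: {D,E,T} | {C,F,I,J,S} | {L,P} — 3 equivalence classes.
State L belongs to the block {L,P}, which has 2 states.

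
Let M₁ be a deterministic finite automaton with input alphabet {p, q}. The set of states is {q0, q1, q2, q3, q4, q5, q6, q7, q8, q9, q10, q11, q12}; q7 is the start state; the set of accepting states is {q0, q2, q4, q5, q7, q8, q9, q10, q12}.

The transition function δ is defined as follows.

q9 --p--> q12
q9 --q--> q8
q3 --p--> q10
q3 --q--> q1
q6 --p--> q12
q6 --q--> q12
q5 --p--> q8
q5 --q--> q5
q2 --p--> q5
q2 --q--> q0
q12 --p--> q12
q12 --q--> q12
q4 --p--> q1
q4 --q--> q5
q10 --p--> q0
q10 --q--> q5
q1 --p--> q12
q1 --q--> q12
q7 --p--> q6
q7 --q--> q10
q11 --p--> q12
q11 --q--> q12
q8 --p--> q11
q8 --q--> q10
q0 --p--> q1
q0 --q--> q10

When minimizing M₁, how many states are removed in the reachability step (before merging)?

Starting at q7 and following transitions, the reachable set is {q0, q1, q5, q6, q7, q8, q10, q11, q12}. That leaves q2, q3, q4, q9 unreachable — 4 in total.

4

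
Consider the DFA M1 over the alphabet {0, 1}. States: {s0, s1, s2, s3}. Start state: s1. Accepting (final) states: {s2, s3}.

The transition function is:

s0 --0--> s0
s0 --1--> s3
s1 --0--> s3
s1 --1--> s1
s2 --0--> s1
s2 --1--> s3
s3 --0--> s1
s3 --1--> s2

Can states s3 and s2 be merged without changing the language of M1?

Reachable states from the start: {s1,s2,s3}. Unreachable: {s0} — drop them.
Initial partition by acceptance: {s2,s3} | {s1}.
The partition is now stable with 2 blocks: {s2,s3} | {s1}.
s3 and s2 lie in the same block of the stable partition, so they are equivalent — no string distinguishes them.

Yes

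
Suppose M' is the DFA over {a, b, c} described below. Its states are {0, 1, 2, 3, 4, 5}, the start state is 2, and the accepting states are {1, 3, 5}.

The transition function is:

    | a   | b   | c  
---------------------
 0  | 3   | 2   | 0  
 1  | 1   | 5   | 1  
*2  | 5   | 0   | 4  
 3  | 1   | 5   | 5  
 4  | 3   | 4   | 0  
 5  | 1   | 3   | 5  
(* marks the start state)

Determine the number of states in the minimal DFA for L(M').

2

P0 = {1,3,5} | {0,2,4}.
Stable partition: {1,3,5} | {0,2,4} — 2 equivalence classes.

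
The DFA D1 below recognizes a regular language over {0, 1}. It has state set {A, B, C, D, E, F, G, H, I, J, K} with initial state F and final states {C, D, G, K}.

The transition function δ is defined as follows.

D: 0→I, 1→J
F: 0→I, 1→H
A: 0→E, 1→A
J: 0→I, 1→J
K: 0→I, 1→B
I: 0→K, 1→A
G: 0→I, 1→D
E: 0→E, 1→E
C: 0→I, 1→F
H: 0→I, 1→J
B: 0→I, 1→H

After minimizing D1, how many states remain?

Reachable states from the start: {A,B,E,F,H,I,J,K}. Unreachable: {C,D,G} — drop them.
Initial partition by acceptance: {K} | {A,B,E,F,H,I,J}.
Split {A,B,E,F,H,I,J} by δ(·,0) → {A,B,E,F,H,J} and {I}.
Refine {A,B,E,F,H,J} on symbol 0: members go to different blocks, giving {B,F,H,J} and {A,E}.
Stable partition: {K} | {B,F,H,J} | {I} | {A,E} — 4 equivalence classes.

4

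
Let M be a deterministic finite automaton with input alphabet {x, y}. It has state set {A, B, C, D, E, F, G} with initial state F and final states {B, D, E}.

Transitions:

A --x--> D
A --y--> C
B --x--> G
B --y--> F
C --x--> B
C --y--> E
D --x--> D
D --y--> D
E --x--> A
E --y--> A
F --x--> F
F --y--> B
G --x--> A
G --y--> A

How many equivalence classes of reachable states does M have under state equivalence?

7

P0 = {B,D,E} | {A,C,F,G}.
On input x, block {B,D,E} splits into {B,E} and {D}.
Split {A,C,F,G} by δ(·,x) → {F,G} and {A} and {C}.
Split {B,E} by δ(·,x) → {B} and {E}.
Refine {F,G} on symbol x: members go to different blocks, giving {F} and {G}.
Stable partition: {B} | {F} | {D} | {A} | {C} | {E} | {G} — 7 equivalence classes.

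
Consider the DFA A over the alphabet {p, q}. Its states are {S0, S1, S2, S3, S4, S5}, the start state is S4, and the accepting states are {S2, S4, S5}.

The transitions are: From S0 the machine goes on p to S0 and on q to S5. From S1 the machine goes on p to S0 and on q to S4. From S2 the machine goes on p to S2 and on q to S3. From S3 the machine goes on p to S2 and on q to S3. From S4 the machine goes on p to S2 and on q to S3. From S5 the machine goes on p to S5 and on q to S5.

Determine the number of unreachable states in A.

3

BFS from S4 reaches {S2, S3, S4}; the 3 state(s) S0, S1, S5 are never visited.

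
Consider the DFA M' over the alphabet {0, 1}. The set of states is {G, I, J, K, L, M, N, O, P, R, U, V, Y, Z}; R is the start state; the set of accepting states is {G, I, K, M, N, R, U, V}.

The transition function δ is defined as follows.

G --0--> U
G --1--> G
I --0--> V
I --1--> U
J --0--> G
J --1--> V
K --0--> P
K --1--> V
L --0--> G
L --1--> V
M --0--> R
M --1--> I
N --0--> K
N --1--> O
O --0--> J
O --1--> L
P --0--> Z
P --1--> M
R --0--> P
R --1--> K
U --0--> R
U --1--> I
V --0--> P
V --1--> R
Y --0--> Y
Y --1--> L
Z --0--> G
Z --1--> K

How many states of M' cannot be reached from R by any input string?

5

BFS from R reaches {G, I, K, M, P, R, U, V, Z}; the 5 state(s) J, L, N, O, Y are never visited.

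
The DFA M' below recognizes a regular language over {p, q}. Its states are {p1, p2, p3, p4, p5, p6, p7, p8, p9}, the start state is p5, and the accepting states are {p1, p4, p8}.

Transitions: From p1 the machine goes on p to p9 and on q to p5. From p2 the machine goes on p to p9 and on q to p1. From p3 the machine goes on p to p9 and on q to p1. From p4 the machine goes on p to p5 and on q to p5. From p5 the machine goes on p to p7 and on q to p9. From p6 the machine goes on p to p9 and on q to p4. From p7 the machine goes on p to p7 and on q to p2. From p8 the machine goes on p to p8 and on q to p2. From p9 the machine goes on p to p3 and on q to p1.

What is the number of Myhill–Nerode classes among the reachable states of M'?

3

States {p4,p6,p8} cannot be reached from the start state, so discard them.
Start with accepting vs non-accepting: {p1} | {p2,p3,p5,p7,p9}.
Refine {p2,p3,p5,p7,p9} on symbol q: members go to different blocks, giving {p2,p3,p9} and {p5,p7}.
The partition is now stable with 3 blocks: {p1} | {p2,p3,p9} | {p5,p7}.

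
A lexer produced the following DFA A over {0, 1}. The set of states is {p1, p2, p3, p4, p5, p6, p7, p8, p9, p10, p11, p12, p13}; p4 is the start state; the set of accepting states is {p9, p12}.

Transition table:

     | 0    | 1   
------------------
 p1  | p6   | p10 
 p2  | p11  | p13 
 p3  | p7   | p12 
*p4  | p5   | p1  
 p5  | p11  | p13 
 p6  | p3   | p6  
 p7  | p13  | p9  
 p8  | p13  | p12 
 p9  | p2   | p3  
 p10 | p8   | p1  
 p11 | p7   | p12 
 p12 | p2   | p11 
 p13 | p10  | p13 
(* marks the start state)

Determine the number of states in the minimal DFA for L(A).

All states are reachable from the start state.
P0 = {p9,p12} | {p1,p2,p3,p4,p5,p6,p7,p8,p10,p11,p13}.
Refine {p1,p2,p3,p4,p5,p6,p7,p8,p10,p11,p13} on symbol 1: members go to different blocks, giving {p1,p2,p4,p5,p6,p10,p13} and {p3,p7,p8,p11}.
On input 0, block {p1,p2,p4,p5,p6,p10,p13} splits into {p2,p5,p6,p10} and {p1,p4,p13}.
On input 1, block {p2,p5,p6,p10} splits into {p2,p5,p10} and {p6}.
Refine {p3,p7,p8,p11} on symbol 0: members go to different blocks, giving {p3,p11} and {p7,p8}.
Refine {p2,p5,p10} on symbol 0: members go to different blocks, giving {p2,p5} and {p10}.
Refine {p1,p4,p13} on symbol 0: members go to different blocks, giving {p1} and {p4} and {p13}.
Stable partition: {p9,p12} | {p2,p5} | {p3,p11} | {p1} | {p6} | {p7,p8} | {p10} | {p4} | {p13} — 9 equivalence classes.

9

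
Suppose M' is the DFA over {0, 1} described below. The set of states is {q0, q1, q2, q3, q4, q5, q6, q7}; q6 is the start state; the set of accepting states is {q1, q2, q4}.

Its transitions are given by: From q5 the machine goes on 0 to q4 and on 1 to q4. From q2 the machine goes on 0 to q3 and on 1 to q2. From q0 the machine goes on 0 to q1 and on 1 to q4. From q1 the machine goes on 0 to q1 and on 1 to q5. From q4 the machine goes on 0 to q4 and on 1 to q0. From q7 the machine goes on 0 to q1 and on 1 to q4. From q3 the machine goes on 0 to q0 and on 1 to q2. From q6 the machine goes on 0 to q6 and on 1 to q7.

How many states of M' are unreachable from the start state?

2

BFS from q6 reaches {q0, q1, q4, q5, q6, q7}; the 2 state(s) q2, q3 are never visited.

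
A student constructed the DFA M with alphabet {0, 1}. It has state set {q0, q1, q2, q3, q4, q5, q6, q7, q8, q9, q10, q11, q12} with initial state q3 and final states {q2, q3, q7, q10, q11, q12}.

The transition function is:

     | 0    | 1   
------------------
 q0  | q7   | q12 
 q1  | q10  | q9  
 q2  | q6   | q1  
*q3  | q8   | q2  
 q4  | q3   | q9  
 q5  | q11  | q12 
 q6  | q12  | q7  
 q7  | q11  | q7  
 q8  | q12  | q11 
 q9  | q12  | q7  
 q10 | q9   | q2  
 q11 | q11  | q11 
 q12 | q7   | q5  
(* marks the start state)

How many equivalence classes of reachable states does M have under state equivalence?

7

First remove the unreachable states {q0,q4}; 11 states remain.
Initial partition by acceptance: {q2,q3,q7,q10,q11,q12} | {q1,q5,q6,q8,q9}.
Split {q2,q3,q7,q10,q11,q12} by δ(·,0) → {q2,q3,q10} and {q7,q11,q12}.
On input 1, block {q2,q3,q10} splits into {q3,q10} and {q2}.
Refine {q1,q5,q6,q8,q9} on symbol 0: members go to different blocks, giving {q5,q6,q8,q9} and {q1}.
Refine {q7,q11,q12} on symbol 1: members go to different blocks, giving {q7,q11} and {q12}.
On input 0, block {q5,q6,q8,q9} splits into {q6,q8,q9} and {q5}.
Stable partition: {q3,q10} | {q6,q8,q9} | {q7,q11} | {q2} | {q1} | {q12} | {q5} — 7 equivalence classes.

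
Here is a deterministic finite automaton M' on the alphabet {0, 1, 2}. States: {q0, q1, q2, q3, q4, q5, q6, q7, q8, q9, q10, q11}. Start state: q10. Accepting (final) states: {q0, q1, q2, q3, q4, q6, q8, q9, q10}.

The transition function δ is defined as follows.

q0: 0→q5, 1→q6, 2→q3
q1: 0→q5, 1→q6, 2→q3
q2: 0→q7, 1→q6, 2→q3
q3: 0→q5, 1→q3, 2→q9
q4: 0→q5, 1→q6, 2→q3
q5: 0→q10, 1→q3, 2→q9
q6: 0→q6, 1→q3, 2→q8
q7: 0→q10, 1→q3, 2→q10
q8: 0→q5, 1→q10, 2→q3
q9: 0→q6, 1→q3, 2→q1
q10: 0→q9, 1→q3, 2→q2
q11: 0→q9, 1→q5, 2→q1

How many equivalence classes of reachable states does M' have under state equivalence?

States {q0,q4,q11} cannot be reached from the start state, so discard them.
P0 = {q1,q2,q3,q6,q8,q9,q10} | {q5,q7}.
Split {q1,q2,q3,q6,q8,q9,q10} by δ(·,0) → {q1,q2,q3,q8} and {q6,q9,q10}.
Split {q1,q2,q3,q8} by δ(·,1) → {q1,q2,q8} and {q3}.
The partition is now stable with 4 blocks: {q1,q2,q8} | {q5,q7} | {q6,q9,q10} | {q3}.

4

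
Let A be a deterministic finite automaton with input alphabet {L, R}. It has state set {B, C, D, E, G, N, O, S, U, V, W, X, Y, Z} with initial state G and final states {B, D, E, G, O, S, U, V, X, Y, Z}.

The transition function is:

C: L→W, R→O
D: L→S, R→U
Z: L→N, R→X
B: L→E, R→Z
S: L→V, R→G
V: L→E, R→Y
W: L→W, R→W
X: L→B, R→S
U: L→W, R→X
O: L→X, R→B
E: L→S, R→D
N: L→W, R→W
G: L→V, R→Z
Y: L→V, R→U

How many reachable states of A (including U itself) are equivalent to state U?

First remove the unreachable states {C,O}; 12 states remain.
Initial partition by acceptance: {B,D,E,G,S,U,V,X,Y,Z} | {N,W}.
On input L, block {B,D,E,G,S,U,V,X,Y,Z} splits into {B,D,E,G,S,V,X,Y} and {U,Z}.
On input R, block {B,D,E,G,S,V,X,Y} splits into {E,S,V,X} and {B,D,G,Y}.
Split {E,S,V,X} by δ(·,L) → {E,S,V} and {X}.
Stable partition: {E,S,V} | {N,W} | {U,Z} | {B,D,G,Y} | {X} — 5 equivalence classes.
State U belongs to the block {U,Z}, which has 2 states.

2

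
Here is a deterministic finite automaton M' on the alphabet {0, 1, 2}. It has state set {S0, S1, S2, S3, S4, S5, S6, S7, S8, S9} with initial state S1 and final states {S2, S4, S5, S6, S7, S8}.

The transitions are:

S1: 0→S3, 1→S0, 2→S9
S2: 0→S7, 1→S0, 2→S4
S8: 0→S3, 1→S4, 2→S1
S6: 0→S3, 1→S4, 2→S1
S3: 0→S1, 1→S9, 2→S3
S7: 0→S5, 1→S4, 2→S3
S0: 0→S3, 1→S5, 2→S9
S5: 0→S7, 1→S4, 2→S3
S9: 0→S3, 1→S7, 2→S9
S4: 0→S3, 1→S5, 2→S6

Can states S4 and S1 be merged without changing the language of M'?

No

States {S2,S8} cannot be reached from the start state, so discard them.
Start with accepting vs non-accepting: {S4,S5,S6,S7} | {S0,S1,S3,S9}.
Split {S4,S5,S6,S7} by δ(·,0) → {S4,S6} and {S5,S7}.
Refine {S4,S6} on symbol 1: members go to different blocks, giving {S4} and {S6}.
On input 1, block {S0,S1,S3,S9} splits into {S0,S9} and {S1,S3}.
On input 2, block {S1,S3} splits into {S1} and {S3}.
The partition is now stable with 6 blocks: {S4} | {S0,S9} | {S5,S7} | {S6} | {S1} | {S3}.
S4 and S1 end up in different blocks, so they are distinguishable. For instance, the string 'ε' is accepted from only S4.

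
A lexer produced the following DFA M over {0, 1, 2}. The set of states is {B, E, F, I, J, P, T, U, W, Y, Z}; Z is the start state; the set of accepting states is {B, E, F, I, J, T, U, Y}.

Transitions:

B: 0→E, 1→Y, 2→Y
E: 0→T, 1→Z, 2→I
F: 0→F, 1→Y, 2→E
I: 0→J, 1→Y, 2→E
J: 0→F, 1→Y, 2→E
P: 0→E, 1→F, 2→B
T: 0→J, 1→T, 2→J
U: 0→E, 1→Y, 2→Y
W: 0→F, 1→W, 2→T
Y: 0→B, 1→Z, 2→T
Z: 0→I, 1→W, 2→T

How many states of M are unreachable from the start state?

2

BFS from Z reaches {B, E, F, I, J, T, W, Y, Z}; the 2 state(s) P, U are never visited.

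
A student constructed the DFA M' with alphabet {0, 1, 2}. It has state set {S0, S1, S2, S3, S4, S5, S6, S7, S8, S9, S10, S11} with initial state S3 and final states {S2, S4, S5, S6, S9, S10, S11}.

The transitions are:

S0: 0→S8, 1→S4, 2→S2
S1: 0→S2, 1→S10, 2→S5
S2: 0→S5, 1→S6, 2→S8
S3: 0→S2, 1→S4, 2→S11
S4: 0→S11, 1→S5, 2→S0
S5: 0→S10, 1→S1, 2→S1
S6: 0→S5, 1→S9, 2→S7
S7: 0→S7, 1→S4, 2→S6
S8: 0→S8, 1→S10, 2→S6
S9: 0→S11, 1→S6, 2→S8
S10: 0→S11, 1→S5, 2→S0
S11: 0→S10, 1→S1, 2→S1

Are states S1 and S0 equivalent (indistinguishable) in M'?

Every state is reachable, so we keep all 12.
P0 = {S2,S4,S5,S6,S9,S10,S11} | {S0,S1,S3,S7,S8}.
On input 1, block {S2,S4,S5,S6,S9,S10,S11} splits into {S2,S4,S6,S9,S10} and {S5,S11}.
Split {S2,S4,S6,S9,S10} by δ(·,1) → {S2,S6,S9} and {S4,S10}.
Split {S0,S1,S3,S7,S8} by δ(·,0) → {S0,S7,S8} and {S1,S3}.
Stable partition: {S2,S6,S9} | {S0,S7,S8} | {S5,S11} | {S4,S10} | {S1,S3} — 5 equivalence classes.
S1 and S0 end up in different blocks, so they are distinguishable. For instance, the string '0' is accepted from only S1.

No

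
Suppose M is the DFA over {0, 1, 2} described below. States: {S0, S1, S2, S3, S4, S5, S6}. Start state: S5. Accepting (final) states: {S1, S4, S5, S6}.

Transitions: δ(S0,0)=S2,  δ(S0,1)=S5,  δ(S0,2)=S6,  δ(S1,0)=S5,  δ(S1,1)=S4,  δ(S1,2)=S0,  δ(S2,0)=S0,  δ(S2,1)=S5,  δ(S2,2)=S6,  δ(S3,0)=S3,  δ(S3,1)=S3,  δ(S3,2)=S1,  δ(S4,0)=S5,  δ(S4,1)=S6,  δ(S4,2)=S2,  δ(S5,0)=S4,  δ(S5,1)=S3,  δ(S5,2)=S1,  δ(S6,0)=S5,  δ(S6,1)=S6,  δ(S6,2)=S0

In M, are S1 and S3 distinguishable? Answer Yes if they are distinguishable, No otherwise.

Start with accepting vs non-accepting: {S1,S4,S5,S6} | {S0,S2,S3}.
On input 1, block {S1,S4,S5,S6} splits into {S1,S4,S6} and {S5}.
Split {S0,S2,S3} by δ(·,1) → {S0,S2} and {S3}.
No further refinement is possible. Final partition (4 blocks): {S1,S4,S6} | {S0,S2} | {S5} | {S3}.
S1 and S3 end up in different blocks, so they are distinguishable. For instance, the string 'ε' is accepted from only S1.

Yes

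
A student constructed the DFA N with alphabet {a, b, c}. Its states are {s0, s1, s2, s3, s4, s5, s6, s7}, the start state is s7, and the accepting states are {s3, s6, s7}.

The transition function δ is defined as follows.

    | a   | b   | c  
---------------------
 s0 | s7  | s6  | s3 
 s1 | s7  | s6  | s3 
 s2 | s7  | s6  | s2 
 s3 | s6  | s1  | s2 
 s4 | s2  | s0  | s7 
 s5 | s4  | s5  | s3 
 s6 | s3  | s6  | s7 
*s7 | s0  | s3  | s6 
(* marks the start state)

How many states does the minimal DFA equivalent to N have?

First remove the unreachable states {s4,s5}; 6 states remain.
Start with accepting vs non-accepting: {s3,s6,s7} | {s0,s1,s2}.
Refine {s3,s6,s7} on symbol a: members go to different blocks, giving {s3,s6} and {s7}.
Split {s3,s6} by δ(·,b) → {s3} and {s6}.
On input c, block {s0,s1,s2} splits into {s0,s1} and {s2}.
Stable partition: {s3} | {s0,s1} | {s7} | {s6} | {s2} — 5 equivalence classes.

5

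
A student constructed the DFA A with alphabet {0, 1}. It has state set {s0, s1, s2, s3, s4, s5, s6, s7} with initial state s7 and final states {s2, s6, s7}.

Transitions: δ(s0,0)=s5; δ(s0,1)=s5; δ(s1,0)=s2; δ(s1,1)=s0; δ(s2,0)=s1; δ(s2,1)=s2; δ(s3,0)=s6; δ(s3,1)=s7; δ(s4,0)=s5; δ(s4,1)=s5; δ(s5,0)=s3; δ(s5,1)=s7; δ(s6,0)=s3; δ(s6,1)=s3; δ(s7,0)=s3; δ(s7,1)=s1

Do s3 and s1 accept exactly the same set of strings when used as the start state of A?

Reachable states from the start: {s0,s1,s2,s3,s5,s6,s7}. Unreachable: {s4} — drop them.
P0 = {s2,s6,s7} | {s0,s1,s3,s5}.
Refine {s2,s6,s7} on symbol 1: members go to different blocks, giving {s6,s7} and {s2}.
On input 0, block {s0,s1,s3,s5} splits into {s0,s5} and {s1} and {s3}.
On input 1, block {s6,s7} splits into {s6} and {s7}.
Refine {s0,s5} on symbol 0: members go to different blocks, giving {s0} and {s5}.
The partition is now stable with 7 blocks: {s6} | {s0} | {s2} | {s1} | {s3} | {s7} | {s5}.
s3 and s1 end up in different blocks, so they are distinguishable. For instance, the string '1' is accepted from only s3.

No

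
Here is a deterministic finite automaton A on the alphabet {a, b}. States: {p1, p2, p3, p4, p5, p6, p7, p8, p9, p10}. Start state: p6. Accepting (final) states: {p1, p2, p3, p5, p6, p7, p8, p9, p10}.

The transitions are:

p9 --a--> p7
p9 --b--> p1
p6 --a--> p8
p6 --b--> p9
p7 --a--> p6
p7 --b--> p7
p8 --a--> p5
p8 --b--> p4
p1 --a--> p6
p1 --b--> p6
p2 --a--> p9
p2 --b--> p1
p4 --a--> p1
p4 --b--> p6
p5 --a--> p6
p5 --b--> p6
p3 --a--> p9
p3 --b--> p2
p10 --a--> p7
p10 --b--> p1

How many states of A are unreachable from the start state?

Starting at p6 and following transitions, the reachable set is {p1, p4, p5, p6, p7, p8, p9}. That leaves p2, p3, p10 unreachable — 3 in total.

3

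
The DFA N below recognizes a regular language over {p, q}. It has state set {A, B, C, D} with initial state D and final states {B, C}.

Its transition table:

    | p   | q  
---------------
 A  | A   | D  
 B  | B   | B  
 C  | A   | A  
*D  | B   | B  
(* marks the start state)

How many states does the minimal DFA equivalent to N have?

States {A,C} cannot be reached from the start state, so discard them.
Initial partition by acceptance: {B} | {D}.
The partition is now stable with 2 blocks: {B} | {D}.

2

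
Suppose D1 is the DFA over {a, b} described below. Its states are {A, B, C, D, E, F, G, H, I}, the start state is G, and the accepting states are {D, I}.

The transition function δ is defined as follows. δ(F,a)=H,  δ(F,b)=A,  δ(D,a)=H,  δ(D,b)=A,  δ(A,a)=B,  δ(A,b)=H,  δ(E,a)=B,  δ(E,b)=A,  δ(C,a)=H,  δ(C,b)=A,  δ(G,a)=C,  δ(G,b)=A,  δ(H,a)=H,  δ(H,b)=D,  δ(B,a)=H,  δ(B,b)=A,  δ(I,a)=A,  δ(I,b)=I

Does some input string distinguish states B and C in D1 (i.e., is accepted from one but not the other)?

No

Reachable states from the start: {A,B,C,D,G,H}. Unreachable: {E,F,I} — drop them.
Start with accepting vs non-accepting: {D} | {A,B,C,G,H}.
Split {A,B,C,G,H} by δ(·,b) → {A,B,C,G} and {H}.
On input a, block {A,B,C,G} splits into {A,G} and {B,C}.
Split {A,G} by δ(·,b) → {A} and {G}.
The partition is now stable with 5 blocks: {D} | {A} | {H} | {B,C} | {G}.
B and C lie in the same block of the stable partition, so they are equivalent — no string distinguishes them.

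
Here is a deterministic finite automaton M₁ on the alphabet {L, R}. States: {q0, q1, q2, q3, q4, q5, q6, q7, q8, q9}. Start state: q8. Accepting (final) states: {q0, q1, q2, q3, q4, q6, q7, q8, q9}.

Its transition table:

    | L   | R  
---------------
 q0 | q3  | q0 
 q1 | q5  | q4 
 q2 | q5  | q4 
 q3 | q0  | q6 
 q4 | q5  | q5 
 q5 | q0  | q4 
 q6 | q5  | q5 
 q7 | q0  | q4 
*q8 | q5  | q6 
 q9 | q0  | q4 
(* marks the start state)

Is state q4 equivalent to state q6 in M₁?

Reachable states from the start: {q0,q3,q4,q5,q6,q8}. Unreachable: {q1,q2,q7,q9} — drop them.
P0 = {q0,q3,q4,q6,q8} | {q5}.
Refine {q0,q3,q4,q6,q8} on symbol L: members go to different blocks, giving {q4,q6,q8} and {q0,q3}.
On input R, block {q4,q6,q8} splits into {q4,q6} and {q8}.
Refine {q0,q3} on symbol R: members go to different blocks, giving {q0} and {q3}.
No further refinement is possible. Final partition (5 blocks): {q4,q6} | {q5} | {q0} | {q8} | {q3}.
q4 and q6 lie in the same block of the stable partition, so they are equivalent — no string distinguishes them.

Yes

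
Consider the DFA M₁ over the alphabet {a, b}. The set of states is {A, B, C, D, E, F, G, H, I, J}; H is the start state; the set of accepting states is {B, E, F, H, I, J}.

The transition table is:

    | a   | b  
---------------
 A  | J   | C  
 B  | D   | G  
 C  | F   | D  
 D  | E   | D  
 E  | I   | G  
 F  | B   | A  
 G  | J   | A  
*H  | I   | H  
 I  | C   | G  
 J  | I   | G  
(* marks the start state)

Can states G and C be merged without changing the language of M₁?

Start with accepting vs non-accepting: {B,E,F,H,I,J} | {A,C,D,G}.
Split {B,E,F,H,I,J} by δ(·,a) → {E,F,H,J} and {B,I}.
Split {E,F,H,J} by δ(·,b) → {E,F,J} and {H}.
Stable partition: {E,F,J} | {A,C,D,G} | {B,I} | {H} — 4 equivalence classes.
G and C lie in the same block of the stable partition, so they are equivalent — no string distinguishes them.

Yes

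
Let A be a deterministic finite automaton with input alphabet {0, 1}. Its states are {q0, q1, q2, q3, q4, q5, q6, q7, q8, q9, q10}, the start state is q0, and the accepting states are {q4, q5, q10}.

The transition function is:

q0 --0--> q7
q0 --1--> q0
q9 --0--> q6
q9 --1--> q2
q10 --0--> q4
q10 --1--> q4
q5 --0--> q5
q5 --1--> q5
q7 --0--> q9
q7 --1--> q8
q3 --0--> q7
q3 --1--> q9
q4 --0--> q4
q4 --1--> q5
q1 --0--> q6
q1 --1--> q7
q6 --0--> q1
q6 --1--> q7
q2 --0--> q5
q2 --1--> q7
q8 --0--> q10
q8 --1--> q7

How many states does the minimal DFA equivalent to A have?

6

Reachable states from the start: {q0,q1,q2,q4,q5,q6,q7,q8,q9,q10}. Unreachable: {q3} — drop them.
Initial partition by acceptance: {q4,q5,q10} | {q0,q1,q2,q6,q7,q8,q9}.
Split {q0,q1,q2,q6,q7,q8,q9} by δ(·,0) → {q0,q1,q6,q7,q9} and {q2,q8}.
On input 1, block {q0,q1,q6,q7,q9} splits into {q0,q1,q6} and {q7,q9}.
On input 0, block {q0,q1,q6} splits into {q1,q6} and {q0}.
On input 0, block {q7,q9} splits into {q7} and {q9}.
Stable partition: {q4,q5,q10} | {q1,q6} | {q2,q8} | {q7} | {q0} | {q9} — 6 equivalence classes.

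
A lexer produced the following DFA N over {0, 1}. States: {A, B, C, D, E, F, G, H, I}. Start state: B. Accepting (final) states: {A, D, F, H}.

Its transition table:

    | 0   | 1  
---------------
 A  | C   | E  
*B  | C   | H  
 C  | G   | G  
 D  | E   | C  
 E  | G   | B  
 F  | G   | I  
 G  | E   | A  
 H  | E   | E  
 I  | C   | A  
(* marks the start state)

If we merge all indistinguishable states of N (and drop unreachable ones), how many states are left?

Reachable states from the start: {A,B,C,E,G,H}. Unreachable: {D,F,I} — drop them.
P0 = {A,H} | {B,C,E,G}.
Refine {B,C,E,G} on symbol 1: members go to different blocks, giving {B,G} and {C,E}.
The partition is now stable with 3 blocks: {A,H} | {B,G} | {C,E}.

3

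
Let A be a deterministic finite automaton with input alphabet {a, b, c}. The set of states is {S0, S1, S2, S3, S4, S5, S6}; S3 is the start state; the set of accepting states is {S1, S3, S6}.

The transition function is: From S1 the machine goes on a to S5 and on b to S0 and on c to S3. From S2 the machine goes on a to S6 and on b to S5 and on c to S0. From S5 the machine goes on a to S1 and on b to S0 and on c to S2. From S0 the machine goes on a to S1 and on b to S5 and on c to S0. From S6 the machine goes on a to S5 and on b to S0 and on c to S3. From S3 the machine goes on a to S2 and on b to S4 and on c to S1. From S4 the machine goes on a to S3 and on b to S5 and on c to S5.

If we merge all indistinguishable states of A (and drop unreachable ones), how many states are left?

2

Every state is reachable, so we keep all 7.
Initial partition by acceptance: {S1,S3,S6} | {S0,S2,S4,S5}.
The partition is now stable with 2 blocks: {S1,S3,S6} | {S0,S2,S4,S5}.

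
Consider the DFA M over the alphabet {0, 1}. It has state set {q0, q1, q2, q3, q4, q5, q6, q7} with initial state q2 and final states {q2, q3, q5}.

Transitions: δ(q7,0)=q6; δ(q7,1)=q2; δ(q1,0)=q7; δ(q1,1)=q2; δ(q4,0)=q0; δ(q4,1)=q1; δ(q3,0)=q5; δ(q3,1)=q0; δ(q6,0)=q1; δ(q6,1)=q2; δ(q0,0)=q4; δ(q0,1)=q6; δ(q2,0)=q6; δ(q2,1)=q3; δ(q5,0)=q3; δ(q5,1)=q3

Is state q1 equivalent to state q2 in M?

P0 = {q2,q3,q5} | {q0,q1,q4,q6,q7}.
Split {q2,q3,q5} by δ(·,0) → {q3,q5} and {q2}.
Refine {q3,q5} on symbol 1: members go to different blocks, giving {q3} and {q5}.
Refine {q0,q1,q4,q6,q7} on symbol 1: members go to different blocks, giving {q1,q6,q7} and {q0,q4}.
No further refinement is possible. Final partition (5 blocks): {q3} | {q1,q6,q7} | {q2} | {q5} | {q0,q4}.
q1 and q2 end up in different blocks, so they are distinguishable. For instance, the string 'ε' is accepted from only q2.

No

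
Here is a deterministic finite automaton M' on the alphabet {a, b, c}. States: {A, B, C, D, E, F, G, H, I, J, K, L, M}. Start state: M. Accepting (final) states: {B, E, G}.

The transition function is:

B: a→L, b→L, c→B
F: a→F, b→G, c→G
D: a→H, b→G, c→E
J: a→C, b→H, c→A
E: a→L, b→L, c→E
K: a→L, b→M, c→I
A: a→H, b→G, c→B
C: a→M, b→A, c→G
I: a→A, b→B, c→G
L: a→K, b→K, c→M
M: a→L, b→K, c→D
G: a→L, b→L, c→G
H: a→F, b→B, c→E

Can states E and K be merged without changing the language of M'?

Reachable states from the start: {A,B,D,E,F,G,H,I,K,L,M}. Unreachable: {C,J} — drop them.
Start with accepting vs non-accepting: {B,E,G} | {A,D,F,H,I,K,L,M}.
Refine {A,D,F,H,I,K,L,M} on symbol b: members go to different blocks, giving {A,D,F,H,I} and {K,L,M}.
Split {K,L,M} by δ(·,c) → {K,M} and {L}.
The partition is now stable with 4 blocks: {B,E,G} | {A,D,F,H,I} | {K,M} | {L}.
E and K end up in different blocks, so they are distinguishable. For instance, the string 'ε' is accepted from only E.

No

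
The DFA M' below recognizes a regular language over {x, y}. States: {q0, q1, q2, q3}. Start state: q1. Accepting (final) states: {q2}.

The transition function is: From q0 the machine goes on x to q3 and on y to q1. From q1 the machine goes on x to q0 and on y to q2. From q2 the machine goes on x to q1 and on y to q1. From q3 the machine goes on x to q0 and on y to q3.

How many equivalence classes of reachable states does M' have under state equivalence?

Every state is reachable, so we keep all 4.
P0 = {q2} | {q0,q1,q3}.
Split {q0,q1,q3} by δ(·,y) → {q0,q3} and {q1}.
Refine {q0,q3} on symbol y: members go to different blocks, giving {q0} and {q3}.
The partition is now stable with 4 blocks: {q2} | {q0} | {q1} | {q3}.

4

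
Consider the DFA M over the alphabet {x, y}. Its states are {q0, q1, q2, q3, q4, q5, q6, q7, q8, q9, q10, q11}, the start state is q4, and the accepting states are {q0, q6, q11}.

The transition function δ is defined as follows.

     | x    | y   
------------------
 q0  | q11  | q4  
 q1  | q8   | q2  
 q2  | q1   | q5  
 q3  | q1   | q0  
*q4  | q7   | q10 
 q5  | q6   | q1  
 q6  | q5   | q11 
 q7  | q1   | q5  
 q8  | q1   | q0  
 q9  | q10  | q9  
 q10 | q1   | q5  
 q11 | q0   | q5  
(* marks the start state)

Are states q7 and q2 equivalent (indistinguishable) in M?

Yes

States {q3,q9} cannot be reached from the start state, so discard them.
P0 = {q0,q6,q11} | {q1,q2,q4,q5,q7,q8,q10}.
Refine {q0,q6,q11} on symbol x: members go to different blocks, giving {q0,q11} and {q6}.
On input x, block {q1,q2,q4,q5,q7,q8,q10} splits into {q1,q2,q4,q7,q8,q10} and {q5}.
On input y, block {q0,q11} splits into {q0} and {q11}.
Split {q1,q2,q4,q7,q8,q10} by δ(·,y) → {q2,q7,q10} and {q1,q4} and {q8}.
Refine {q1,q4} on symbol x: members go to different blocks, giving {q1} and {q4}.
Stable partition: {q0} | {q2,q7,q10} | {q6} | {q5} | {q11} | {q1} | {q8} | {q4} — 8 equivalence classes.
q7 and q2 lie in the same block of the stable partition, so they are equivalent — no string distinguishes them.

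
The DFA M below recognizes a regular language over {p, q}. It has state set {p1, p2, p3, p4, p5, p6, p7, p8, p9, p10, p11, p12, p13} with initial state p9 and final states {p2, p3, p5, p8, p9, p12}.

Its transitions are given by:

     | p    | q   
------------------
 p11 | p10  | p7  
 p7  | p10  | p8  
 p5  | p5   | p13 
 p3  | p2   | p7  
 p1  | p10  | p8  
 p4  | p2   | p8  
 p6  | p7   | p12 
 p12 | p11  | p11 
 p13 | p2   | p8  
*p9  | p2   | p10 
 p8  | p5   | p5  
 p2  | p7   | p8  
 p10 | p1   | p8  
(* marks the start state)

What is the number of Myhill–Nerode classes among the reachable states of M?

6

First remove the unreachable states {p3,p4,p6,p11,p12}; 8 states remain.
Start with accepting vs non-accepting: {p2,p5,p8,p9} | {p1,p7,p10,p13}.
On input p, block {p2,p5,p8,p9} splits into {p5,p8,p9} and {p2}.
On input p, block {p5,p8,p9} splits into {p5,p8} and {p9}.
Refine {p5,p8} on symbol q: members go to different blocks, giving {p5} and {p8}.
On input p, block {p1,p7,p10,p13} splits into {p1,p7,p10} and {p13}.
Stable partition: {p5} | {p1,p7,p10} | {p2} | {p9} | {p8} | {p13} — 6 equivalence classes.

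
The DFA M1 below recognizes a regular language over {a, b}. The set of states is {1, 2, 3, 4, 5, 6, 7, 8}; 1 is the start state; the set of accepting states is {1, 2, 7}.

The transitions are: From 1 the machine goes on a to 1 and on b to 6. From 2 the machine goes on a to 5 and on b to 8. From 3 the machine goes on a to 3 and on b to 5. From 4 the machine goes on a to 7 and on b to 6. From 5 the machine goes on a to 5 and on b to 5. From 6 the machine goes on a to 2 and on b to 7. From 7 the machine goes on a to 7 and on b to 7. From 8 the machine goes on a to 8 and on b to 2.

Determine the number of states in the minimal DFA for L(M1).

First remove the unreachable states {3,4}; 6 states remain.
P0 = {1,2,7} | {5,6,8}.
Split {1,2,7} by δ(·,a) → {1,7} and {2}.
On input b, block {1,7} splits into {1} and {7}.
Refine {5,6,8} on symbol a: members go to different blocks, giving {5,8} and {6}.
On input b, block {5,8} splits into {5} and {8}.
The partition is now stable with 6 blocks: {1} | {5} | {2} | {7} | {6} | {8}.

6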